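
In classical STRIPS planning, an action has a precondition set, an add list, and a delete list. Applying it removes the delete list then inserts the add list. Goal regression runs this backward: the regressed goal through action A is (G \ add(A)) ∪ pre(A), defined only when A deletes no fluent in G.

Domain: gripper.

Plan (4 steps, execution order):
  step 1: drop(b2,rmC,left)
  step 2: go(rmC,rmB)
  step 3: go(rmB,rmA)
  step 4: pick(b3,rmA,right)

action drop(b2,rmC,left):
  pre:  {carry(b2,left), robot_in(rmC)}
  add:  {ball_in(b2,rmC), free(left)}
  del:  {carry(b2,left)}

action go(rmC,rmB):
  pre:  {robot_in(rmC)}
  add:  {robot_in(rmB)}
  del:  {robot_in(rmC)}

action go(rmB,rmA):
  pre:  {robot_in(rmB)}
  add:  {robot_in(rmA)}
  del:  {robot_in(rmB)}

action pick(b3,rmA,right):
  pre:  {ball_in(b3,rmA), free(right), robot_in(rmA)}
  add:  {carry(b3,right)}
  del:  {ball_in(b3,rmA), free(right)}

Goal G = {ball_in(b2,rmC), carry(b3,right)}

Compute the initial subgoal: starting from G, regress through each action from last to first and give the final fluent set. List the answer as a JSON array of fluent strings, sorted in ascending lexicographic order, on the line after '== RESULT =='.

Work backward from the goal:
  through step 4 (pick(b3,rmA,right)): drop {carry(b3,right)}, keep {ball_in(b2,rmC)}, require {ball_in(b3,rmA), free(right), robot_in(rmA)}
    → {ball_in(b2,rmC), ball_in(b3,rmA), free(right), robot_in(rmA)}
  through step 3 (go(rmB,rmA)): drop {robot_in(rmA)}, keep {ball_in(b2,rmC), ball_in(b3,rmA), free(right)}, require {robot_in(rmB)}
    → {ball_in(b2,rmC), ball_in(b3,rmA), free(right), robot_in(rmB)}
  through step 2 (go(rmC,rmB)): drop {robot_in(rmB)}, keep {ball_in(b2,rmC), ball_in(b3,rmA), free(right)}, require {robot_in(rmC)}
    → {ball_in(b2,rmC), ball_in(b3,rmA), free(right), robot_in(rmC)}
  through step 1 (drop(b2,rmC,left)): drop {ball_in(b2,rmC)}, keep {ball_in(b3,rmA), free(right), robot_in(rmC)}, require {carry(b2,left), robot_in(rmC)}
    → {ball_in(b3,rmA), carry(b2,left), free(right), robot_in(rmC)}

== RESULT ==
["ball_in(b3,rmA)", "carry(b2,left)", "free(right)", "robot_in(rmC)"]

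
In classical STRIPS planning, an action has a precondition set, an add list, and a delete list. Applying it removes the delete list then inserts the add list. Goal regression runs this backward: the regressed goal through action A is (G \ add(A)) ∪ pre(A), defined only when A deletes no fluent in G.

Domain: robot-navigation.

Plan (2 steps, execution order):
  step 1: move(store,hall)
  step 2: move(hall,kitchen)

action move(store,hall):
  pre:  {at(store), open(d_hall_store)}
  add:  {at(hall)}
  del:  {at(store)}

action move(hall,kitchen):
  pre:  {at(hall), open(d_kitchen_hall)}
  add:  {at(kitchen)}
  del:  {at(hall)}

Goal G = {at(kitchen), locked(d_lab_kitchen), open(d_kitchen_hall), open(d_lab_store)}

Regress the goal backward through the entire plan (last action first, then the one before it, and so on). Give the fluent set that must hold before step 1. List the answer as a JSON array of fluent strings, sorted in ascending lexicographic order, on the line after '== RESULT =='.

Work backward from the goal:
  through step 2 (move(hall,kitchen)): drop {at(kitchen)}, keep {locked(d_lab_kitchen), open(d_kitchen_hall), open(d_lab_store)}, require {at(hall), open(d_kitchen_hall)}
    → {at(hall), locked(d_lab_kitchen), open(d_kitchen_hall), open(d_lab_store)}
  through step 1 (move(store,hall)): drop {at(hall)}, keep {locked(d_lab_kitchen), open(d_kitchen_hall), open(d_lab_store)}, require {at(store), open(d_hall_store)}
    → {at(store), locked(d_lab_kitchen), open(d_hall_store), open(d_kitchen_hall), open(d_lab_store)}

== RESULT ==
["at(store)", "locked(d_lab_kitchen)", "open(d_hall_store)", "open(d_kitchen_hall)", "open(d_lab_store)"]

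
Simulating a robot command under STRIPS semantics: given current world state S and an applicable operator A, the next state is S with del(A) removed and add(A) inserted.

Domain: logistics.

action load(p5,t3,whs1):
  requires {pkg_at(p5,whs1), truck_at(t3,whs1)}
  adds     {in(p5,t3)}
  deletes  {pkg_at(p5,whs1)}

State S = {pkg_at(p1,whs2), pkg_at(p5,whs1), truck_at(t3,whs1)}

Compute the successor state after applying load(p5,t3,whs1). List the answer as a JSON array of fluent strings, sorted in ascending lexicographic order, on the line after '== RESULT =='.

Progress:
  pre ⊆ S: {pkg_at(p5,whs1), truck_at(t3,whs1)} ⊆ S  — applicable
  S \ del = {pkg_at(p1,whs2), truck_at(t3,whs1)}
  ∪ add   = {in(p5,t3), pkg_at(p1,whs2), truck_at(t3,whs1)}

== RESULT ==
["in(p5,t3)", "pkg_at(p1,whs2)", "truck_at(t3,whs1)"]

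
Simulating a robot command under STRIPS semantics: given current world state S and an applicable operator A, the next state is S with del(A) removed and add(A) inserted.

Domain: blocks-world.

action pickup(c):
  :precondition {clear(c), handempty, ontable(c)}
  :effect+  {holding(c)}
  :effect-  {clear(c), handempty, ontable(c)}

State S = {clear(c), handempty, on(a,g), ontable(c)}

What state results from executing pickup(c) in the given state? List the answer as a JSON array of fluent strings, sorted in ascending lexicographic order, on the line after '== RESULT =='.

Compute (S \ del) ∪ add:
  pre ⊆ S: {clear(c), handempty, ontable(c)} ⊆ S  — applicable
  S \ del = {on(a,g)}
  ∪ add   = {holding(c), on(a,g)}

== RESULT ==
["holding(c)", "on(a,g)"]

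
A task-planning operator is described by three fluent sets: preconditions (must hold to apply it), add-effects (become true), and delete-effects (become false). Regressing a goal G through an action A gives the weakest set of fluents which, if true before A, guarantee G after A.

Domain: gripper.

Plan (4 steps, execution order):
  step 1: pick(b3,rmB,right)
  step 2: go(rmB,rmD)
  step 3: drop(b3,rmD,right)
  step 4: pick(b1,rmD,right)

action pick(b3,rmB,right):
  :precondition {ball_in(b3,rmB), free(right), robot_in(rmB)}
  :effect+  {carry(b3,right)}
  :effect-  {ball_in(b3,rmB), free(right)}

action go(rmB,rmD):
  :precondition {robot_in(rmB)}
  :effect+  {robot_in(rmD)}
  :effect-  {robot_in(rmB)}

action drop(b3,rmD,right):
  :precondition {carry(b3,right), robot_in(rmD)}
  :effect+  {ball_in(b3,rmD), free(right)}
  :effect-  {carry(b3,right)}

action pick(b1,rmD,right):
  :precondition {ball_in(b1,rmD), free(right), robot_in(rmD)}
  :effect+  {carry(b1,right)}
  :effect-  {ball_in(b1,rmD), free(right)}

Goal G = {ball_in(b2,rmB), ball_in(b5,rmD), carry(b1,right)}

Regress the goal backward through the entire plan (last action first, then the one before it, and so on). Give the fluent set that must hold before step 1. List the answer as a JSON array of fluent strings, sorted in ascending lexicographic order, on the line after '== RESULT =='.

Regress step by step:
  through step 4 (pick(b1,rmD,right)): drop {carry(b1,right)}, keep {ball_in(b2,rmB), ball_in(b5,rmD)}, require {ball_in(b1,rmD), free(right), robot_in(rmD)}
    → {ball_in(b1,rmD), ball_in(b2,rmB), ball_in(b5,rmD), free(right), robot_in(rmD)}
  through step 3 (drop(b3,rmD,right)): drop {free(right)}, keep {ball_in(b1,rmD), ball_in(b2,rmB), ball_in(b5,rmD), robot_in(rmD)}, require {carry(b3,right), robot_in(rmD)}
    → {ball_in(b1,rmD), ball_in(b2,rmB), ball_in(b5,rmD), carry(b3,right), robot_in(rmD)}
  through step 2 (go(rmB,rmD)): drop {robot_in(rmD)}, keep {ball_in(b1,rmD), ball_in(b2,rmB), ball_in(b5,rmD), carry(b3,right)}, require {robot_in(rmB)}
    → {ball_in(b1,rmD), ball_in(b2,rmB), ball_in(b5,rmD), carry(b3,right), robot_in(rmB)}
  through step 1 (pick(b3,rmB,right)): drop {carry(b3,right)}, keep {ball_in(b1,rmD), ball_in(b2,rmB), ball_in(b5,rmD), robot_in(rmB)}, require {ball_in(b3,rmB), free(right), robot_in(rmB)}
    → {ball_in(b1,rmD), ball_in(b2,rmB), ball_in(b3,rmB), ball_in(b5,rmD), free(right), robot_in(rmB)}

== RESULT ==
["ball_in(b1,rmD)", "ball_in(b2,rmB)", "ball_in(b3,rmB)", "ball_in(b5,rmD)", "free(right)", "robot_in(rmB)"]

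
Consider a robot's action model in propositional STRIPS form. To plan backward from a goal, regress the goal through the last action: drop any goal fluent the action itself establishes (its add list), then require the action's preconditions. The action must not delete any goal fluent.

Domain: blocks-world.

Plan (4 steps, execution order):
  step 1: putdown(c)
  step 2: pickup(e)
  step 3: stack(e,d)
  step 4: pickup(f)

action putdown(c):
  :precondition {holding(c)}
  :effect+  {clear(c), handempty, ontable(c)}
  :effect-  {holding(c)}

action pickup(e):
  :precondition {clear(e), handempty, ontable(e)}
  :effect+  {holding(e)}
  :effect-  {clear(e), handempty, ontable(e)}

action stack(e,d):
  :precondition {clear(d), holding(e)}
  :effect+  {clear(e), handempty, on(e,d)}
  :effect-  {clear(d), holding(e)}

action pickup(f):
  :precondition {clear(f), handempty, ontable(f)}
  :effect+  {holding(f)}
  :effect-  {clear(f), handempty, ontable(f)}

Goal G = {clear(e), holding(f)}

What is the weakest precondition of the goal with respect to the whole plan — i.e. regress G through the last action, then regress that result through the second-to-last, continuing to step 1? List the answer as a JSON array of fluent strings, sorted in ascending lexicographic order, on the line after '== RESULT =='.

Regress step by step:
  through step 4 (pickup(f)): drop {holding(f)}, keep {clear(e)}, require {clear(f), handempty, ontable(f)}
    → {clear(e), clear(f), handempty, ontable(f)}
  through step 3 (stack(e,d)): drop {clear(e), handempty}, keep {clear(f), ontable(f)}, require {clear(d), holding(e)}
    → {clear(d), clear(f), holding(e), ontable(f)}
  through step 2 (pickup(e)): drop {holding(e)}, keep {clear(d), clear(f), ontable(f)}, require {clear(e), handempty, ontable(e)}
    → {clear(d), clear(e), clear(f), handempty, ontable(e), ontable(f)}
  through step 1 (putdown(c)): drop {handempty}, keep {clear(d), clear(e), clear(f), ontable(e), ontable(f)}, require {holding(c)}
    → {clear(d), clear(e), clear(f), holding(c), ontable(e), ontable(f)}

== RESULT ==
["clear(d)", "clear(e)", "clear(f)", "holding(c)", "ontable(e)", "ontable(f)"]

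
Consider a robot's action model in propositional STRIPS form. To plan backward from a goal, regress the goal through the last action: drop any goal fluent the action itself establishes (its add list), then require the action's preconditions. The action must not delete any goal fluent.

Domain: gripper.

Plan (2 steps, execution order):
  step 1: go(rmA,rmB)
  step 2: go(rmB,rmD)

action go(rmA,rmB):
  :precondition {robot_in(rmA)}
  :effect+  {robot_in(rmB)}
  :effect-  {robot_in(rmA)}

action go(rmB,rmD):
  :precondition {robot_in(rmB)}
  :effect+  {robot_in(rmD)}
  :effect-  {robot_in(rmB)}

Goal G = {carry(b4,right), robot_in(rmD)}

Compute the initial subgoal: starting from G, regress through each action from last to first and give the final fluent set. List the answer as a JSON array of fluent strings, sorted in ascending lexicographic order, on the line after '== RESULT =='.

Regress step by step:
  through step 2 (go(rmB,rmD)): drop {robot_in(rmD)}, keep {carry(b4,right)}, require {robot_in(rmB)}
    → {carry(b4,right), robot_in(rmB)}
  through step 1 (go(rmA,rmB)): drop {robot_in(rmB)}, keep {carry(b4,right)}, require {robot_in(rmA)}
    → {carry(b4,right), robot_in(rmA)}

== RESULT ==
["carry(b4,right)", "robot_in(rmA)"]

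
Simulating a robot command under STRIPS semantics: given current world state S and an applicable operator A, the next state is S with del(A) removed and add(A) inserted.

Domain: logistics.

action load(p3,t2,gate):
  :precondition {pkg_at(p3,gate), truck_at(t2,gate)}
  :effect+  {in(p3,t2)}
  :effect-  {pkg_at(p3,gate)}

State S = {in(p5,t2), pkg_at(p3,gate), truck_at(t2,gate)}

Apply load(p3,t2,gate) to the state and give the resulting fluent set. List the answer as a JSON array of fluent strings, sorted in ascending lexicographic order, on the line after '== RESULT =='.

Progress:
  pre ⊆ S: {pkg_at(p3,gate), truck_at(t2,gate)} ⊆ S  — applicable
  S \ del = {in(p5,t2), truck_at(t2,gate)}
  ∪ add   = {in(p3,t2), in(p5,t2), truck_at(t2,gate)}

== RESULT ==
["in(p3,t2)", "in(p5,t2)", "truck_at(t2,gate)"]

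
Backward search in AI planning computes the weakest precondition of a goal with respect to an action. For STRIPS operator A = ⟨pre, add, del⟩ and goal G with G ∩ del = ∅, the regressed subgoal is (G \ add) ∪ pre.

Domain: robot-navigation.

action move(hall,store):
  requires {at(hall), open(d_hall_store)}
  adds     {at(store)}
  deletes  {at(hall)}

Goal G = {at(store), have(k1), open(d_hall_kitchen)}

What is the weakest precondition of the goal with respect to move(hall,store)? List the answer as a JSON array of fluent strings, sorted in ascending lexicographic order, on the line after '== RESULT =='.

Regress:
  G ∩ del = {}  (empty — regression defined)
  G \ add = {at(store), have(k1), open(d_hall_kitchen)} \ {at(store)} = {have(k1), open(d_hall_kitchen)}
  ∪ pre   = {have(k1), open(d_hall_kitchen)} ∪ {at(hall), open(d_hall_store)}
          = {at(hall), have(k1), open(d_hall_kitchen), open(d_hall_store)}

== RESULT ==
["at(hall)", "have(k1)", "open(d_hall_kitchen)", "open(d_hall_store)"]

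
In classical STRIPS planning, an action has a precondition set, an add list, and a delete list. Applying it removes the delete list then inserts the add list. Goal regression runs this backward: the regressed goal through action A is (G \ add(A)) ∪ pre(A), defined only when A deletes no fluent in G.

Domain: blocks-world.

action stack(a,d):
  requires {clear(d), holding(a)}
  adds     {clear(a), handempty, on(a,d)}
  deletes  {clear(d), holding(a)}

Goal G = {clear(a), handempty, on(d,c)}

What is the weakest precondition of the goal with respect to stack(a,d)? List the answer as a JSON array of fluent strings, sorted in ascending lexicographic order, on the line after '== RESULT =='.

Regress:
  G ∩ del = {}  (empty — regression defined)
  G \ add = {clear(a), handempty, on(d,c)} \ {clear(a), handempty, on(a,d)} = {on(d,c)}
  ∪ pre   = {on(d,c)} ∪ {clear(d), holding(a)}
          = {clear(d), holding(a), on(d,c)}

== RESULT ==
["clear(d)", "holding(a)", "on(d,c)"]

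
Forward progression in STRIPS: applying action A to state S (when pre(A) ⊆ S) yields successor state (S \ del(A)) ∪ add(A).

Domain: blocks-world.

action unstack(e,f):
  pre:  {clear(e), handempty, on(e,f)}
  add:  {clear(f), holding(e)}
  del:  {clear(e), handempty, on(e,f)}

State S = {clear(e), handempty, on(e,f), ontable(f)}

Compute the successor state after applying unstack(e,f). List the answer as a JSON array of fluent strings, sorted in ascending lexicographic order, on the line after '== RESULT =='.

Compute (S \ del) ∪ add:
  pre ⊆ S: {clear(e), handempty, on(e,f)} ⊆ S  — applicable
  S \ del = {ontable(f)}
  ∪ add   = {clear(f), holding(e), ontable(f)}

== RESULT ==
["clear(f)", "holding(e)", "ontable(f)"]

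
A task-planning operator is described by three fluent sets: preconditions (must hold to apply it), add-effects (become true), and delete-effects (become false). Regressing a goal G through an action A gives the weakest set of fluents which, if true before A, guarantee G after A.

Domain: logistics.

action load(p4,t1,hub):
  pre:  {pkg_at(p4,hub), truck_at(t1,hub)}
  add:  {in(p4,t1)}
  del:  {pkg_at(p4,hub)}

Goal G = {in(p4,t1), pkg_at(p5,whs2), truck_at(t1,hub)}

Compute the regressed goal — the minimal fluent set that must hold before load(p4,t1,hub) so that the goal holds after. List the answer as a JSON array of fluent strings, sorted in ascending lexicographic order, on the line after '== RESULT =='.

Compute (G \ add) ∪ pre:
  G ∩ del = {}  (empty — regression defined)
  G \ add = {in(p4,t1), pkg_at(p5,whs2), truck_at(t1,hub)} \ {in(p4,t1)} = {pkg_at(p5,whs2), truck_at(t1,hub)}
  ∪ pre   = {pkg_at(p5,whs2), truck_at(t1,hub)} ∪ {pkg_at(p4,hub), truck_at(t1,hub)}
          = {pkg_at(p4,hub), pkg_at(p5,whs2), truck_at(t1,hub)}

== RESULT ==
["pkg_at(p4,hub)", "pkg_at(p5,whs2)", "truck_at(t1,hub)"]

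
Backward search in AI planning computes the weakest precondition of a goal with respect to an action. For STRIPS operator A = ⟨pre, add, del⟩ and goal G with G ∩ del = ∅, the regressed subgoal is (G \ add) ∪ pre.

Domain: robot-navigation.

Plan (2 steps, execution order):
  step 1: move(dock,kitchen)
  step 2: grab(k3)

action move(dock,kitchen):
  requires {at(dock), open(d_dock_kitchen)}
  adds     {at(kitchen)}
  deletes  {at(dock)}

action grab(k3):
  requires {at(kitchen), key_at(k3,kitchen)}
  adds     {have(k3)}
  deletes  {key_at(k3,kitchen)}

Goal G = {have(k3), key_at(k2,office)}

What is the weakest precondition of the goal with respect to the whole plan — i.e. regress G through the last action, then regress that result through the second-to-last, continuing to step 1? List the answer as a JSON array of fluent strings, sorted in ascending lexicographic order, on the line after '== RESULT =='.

Work backward from the goal:
  through step 2 (grab(k3)): drop {have(k3)}, keep {key_at(k2,office)}, require {at(kitchen), key_at(k3,kitchen)}
    → {at(kitchen), key_at(k2,office), key_at(k3,kitchen)}
  through step 1 (move(dock,kitchen)): drop {at(kitchen)}, keep {key_at(k2,office), key_at(k3,kitchen)}, require {at(dock), open(d_dock_kitchen)}
    → {at(dock), key_at(k2,office), key_at(k3,kitchen), open(d_dock_kitchen)}

== RESULT ==
["at(dock)", "key_at(k2,office)", "key_at(k3,kitchen)", "open(d_dock_kitchen)"]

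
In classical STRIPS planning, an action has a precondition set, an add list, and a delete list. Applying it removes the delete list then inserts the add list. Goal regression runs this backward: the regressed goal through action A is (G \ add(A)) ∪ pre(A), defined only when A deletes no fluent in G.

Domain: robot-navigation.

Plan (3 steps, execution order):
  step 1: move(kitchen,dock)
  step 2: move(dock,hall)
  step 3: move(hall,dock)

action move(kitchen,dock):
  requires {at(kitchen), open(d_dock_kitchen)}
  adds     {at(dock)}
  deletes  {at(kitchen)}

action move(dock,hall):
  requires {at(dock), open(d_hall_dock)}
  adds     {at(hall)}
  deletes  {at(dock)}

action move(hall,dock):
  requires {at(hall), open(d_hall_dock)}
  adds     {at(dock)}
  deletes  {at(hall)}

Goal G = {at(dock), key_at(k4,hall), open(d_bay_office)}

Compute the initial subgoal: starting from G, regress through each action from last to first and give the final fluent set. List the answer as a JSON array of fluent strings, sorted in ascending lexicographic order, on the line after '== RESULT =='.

Regress step by step:
  through step 3 (move(hall,dock)): drop {at(dock)}, keep {key_at(k4,hall), open(d_bay_office)}, require {at(hall), open(d_hall_dock)}
    → {at(hall), key_at(k4,hall), open(d_bay_office), open(d_hall_dock)}
  through step 2 (move(dock,hall)): drop {at(hall)}, keep {key_at(k4,hall), open(d_bay_office), open(d_hall_dock)}, require {at(dock), open(d_hall_dock)}
    → {at(dock), key_at(k4,hall), open(d_bay_office), open(d_hall_dock)}
  through step 1 (move(kitchen,dock)): drop {at(dock)}, keep {key_at(k4,hall), open(d_bay_office), open(d_hall_dock)}, require {at(kitchen), open(d_dock_kitchen)}
    → {at(kitchen), key_at(k4,hall), open(d_bay_office), open(d_dock_kitchen), open(d_hall_dock)}

== RESULT ==
["at(kitchen)", "key_at(k4,hall)", "open(d_bay_office)", "open(d_dock_kitchen)", "open(d_hall_dock)"]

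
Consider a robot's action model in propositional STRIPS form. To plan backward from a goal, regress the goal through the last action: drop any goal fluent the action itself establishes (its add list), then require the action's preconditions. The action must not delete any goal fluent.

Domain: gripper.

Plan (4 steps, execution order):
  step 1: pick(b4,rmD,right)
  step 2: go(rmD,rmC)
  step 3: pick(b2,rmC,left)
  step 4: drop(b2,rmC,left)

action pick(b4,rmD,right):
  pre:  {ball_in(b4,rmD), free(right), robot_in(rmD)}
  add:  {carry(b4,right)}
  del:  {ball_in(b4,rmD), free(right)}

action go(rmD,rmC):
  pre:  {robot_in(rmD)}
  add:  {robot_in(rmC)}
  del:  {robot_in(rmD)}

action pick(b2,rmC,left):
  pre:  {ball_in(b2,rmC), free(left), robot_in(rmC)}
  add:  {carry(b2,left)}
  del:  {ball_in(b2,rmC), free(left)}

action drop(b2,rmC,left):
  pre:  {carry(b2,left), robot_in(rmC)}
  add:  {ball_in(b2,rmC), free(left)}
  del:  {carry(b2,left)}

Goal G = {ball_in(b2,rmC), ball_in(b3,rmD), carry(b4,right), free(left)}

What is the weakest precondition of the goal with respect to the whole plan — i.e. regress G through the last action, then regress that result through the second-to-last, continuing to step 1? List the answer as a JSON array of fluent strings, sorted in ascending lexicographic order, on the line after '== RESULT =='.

Work backward from the goal:
  through step 4 (drop(b2,rmC,left)): drop {ball_in(b2,rmC), free(left)}, keep {ball_in(b3,rmD), carry(b4,right)}, require {carry(b2,left), robot_in(rmC)}
    → {ball_in(b3,rmD), carry(b2,left), carry(b4,right), robot_in(rmC)}
  through step 3 (pick(b2,rmC,left)): drop {carry(b2,left)}, keep {ball_in(b3,rmD), carry(b4,right), robot_in(rmC)}, require {ball_in(b2,rmC), free(left), robot_in(rmC)}
    → {ball_in(b2,rmC), ball_in(b3,rmD), carry(b4,right), free(left), robot_in(rmC)}
  through step 2 (go(rmD,rmC)): drop {robot_in(rmC)}, keep {ball_in(b2,rmC), ball_in(b3,rmD), carry(b4,right), free(left)}, require {robot_in(rmD)}
    → {ball_in(b2,rmC), ball_in(b3,rmD), carry(b4,right), free(left), robot_in(rmD)}
  through step 1 (pick(b4,rmD,right)): drop {carry(b4,right)}, keep {ball_in(b2,rmC), ball_in(b3,rmD), free(left), robot_in(rmD)}, require {ball_in(b4,rmD), free(right), robot_in(rmD)}
    → {ball_in(b2,rmC), ball_in(b3,rmD), ball_in(b4,rmD), free(left), free(right), robot_in(rmD)}

== RESULT ==
["ball_in(b2,rmC)", "ball_in(b3,rmD)", "ball_in(b4,rmD)", "free(left)", "free(right)", "robot_in(rmD)"]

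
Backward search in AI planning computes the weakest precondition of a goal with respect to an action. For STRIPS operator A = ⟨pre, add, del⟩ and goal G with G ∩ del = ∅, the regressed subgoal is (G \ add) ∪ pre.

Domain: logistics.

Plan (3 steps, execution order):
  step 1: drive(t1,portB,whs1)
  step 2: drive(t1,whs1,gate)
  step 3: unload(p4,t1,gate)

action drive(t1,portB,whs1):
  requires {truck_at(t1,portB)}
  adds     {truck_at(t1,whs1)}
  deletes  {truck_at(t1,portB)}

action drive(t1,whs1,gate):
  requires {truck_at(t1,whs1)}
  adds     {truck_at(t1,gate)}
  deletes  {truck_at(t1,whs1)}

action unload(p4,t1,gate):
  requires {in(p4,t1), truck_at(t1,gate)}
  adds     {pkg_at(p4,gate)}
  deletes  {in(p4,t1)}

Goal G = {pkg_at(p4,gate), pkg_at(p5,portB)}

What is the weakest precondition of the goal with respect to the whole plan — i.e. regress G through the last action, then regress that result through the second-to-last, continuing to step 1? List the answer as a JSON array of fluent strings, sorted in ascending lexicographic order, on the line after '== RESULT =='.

Work backward from the goal:
  through step 3 (unload(p4,t1,gate)): drop {pkg_at(p4,gate)}, keep {pkg_at(p5,portB)}, require {in(p4,t1), truck_at(t1,gate)}
    → {in(p4,t1), pkg_at(p5,portB), truck_at(t1,gate)}
  through step 2 (drive(t1,whs1,gate)): drop {truck_at(t1,gate)}, keep {in(p4,t1), pkg_at(p5,portB)}, require {truck_at(t1,whs1)}
    → {in(p4,t1), pkg_at(p5,portB), truck_at(t1,whs1)}
  through step 1 (drive(t1,portB,whs1)): drop {truck_at(t1,whs1)}, keep {in(p4,t1), pkg_at(p5,portB)}, require {truck_at(t1,portB)}
    → {in(p4,t1), pkg_at(p5,portB), truck_at(t1,portB)}

== RESULT ==
["in(p4,t1)", "pkg_at(p5,portB)", "truck_at(t1,portB)"]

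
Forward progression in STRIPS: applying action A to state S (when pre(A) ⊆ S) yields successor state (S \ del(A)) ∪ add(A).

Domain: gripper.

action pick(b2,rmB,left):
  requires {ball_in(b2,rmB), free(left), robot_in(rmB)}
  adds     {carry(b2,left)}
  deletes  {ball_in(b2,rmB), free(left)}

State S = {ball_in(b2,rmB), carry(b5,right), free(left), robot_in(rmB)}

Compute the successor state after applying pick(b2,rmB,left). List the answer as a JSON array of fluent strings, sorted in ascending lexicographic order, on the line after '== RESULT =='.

Progress:
  pre ⊆ S: {ball_in(b2,rmB), free(left), robot_in(rmB)} ⊆ S  — applicable
  S \ del = {carry(b5,right), robot_in(rmB)}
  ∪ add   = {carry(b2,left), carry(b5,right), robot_in(rmB)}

== RESULT ==
["carry(b2,left)", "carry(b5,right)", "robot_in(rmB)"]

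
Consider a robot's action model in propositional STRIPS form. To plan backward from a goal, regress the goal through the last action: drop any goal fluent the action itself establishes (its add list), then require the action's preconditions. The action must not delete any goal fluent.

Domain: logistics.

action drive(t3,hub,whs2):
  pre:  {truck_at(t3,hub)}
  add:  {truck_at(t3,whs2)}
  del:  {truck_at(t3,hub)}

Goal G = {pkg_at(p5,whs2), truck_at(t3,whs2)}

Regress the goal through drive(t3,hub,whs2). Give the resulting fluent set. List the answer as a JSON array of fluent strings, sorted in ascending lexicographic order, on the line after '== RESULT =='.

Regress:
  G ∩ del = {}  (empty — regression defined)
  G \ add = {pkg_at(p5,whs2), truck_at(t3,whs2)} \ {truck_at(t3,whs2)} = {pkg_at(p5,whs2)}
  ∪ pre   = {pkg_at(p5,whs2)} ∪ {truck_at(t3,hub)}
          = {pkg_at(p5,whs2), truck_at(t3,hub)}

== RESULT ==
["pkg_at(p5,whs2)", "truck_at(t3,hub)"]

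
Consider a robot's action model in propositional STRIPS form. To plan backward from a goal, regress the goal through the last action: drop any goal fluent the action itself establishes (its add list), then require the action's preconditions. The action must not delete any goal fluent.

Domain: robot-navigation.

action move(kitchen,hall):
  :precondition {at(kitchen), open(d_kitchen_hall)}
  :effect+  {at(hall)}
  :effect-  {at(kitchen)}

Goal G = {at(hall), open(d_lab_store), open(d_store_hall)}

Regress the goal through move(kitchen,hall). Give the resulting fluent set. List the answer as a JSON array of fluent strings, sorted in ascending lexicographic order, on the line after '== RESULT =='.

Compute (G \ add) ∪ pre:
  G ∩ del = {}  (empty — regression defined)
  G \ add = {at(hall), open(d_lab_store), open(d_store_hall)} \ {at(hall)} = {open(d_lab_store), open(d_store_hall)}
  ∪ pre   = {open(d_lab_store), open(d_store_hall)} ∪ {at(kitchen), open(d_kitchen_hall)}
          = {at(kitchen), open(d_kitchen_hall), open(d_lab_store), open(d_store_hall)}

== RESULT ==
["at(kitchen)", "open(d_kitchen_hall)", "open(d_lab_store)", "open(d_store_hall)"]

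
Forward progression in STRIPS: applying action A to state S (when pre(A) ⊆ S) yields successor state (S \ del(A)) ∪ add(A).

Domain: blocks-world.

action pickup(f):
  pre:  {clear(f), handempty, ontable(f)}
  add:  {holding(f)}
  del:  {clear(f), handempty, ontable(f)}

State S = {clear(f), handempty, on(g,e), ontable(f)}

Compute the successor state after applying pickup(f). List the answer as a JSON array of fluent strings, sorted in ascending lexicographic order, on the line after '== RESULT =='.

Progress:
  pre ⊆ S: {clear(f), handempty, ontable(f)} ⊆ S  — applicable
  S \ del = {on(g,e)}
  ∪ add   = {holding(f), on(g,e)}

== RESULT ==
["holding(f)", "on(g,e)"]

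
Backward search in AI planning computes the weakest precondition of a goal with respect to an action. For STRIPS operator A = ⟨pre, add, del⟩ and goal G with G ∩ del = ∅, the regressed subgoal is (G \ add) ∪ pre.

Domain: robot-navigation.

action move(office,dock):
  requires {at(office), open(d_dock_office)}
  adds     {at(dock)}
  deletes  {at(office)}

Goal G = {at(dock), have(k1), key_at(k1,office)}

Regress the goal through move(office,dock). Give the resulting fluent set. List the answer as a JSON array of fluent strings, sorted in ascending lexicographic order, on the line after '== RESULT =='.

Compute (G \ add) ∪ pre:
  G ∩ del = {}  (empty — regression defined)
  G \ add = {at(dock), have(k1), key_at(k1,office)} \ {at(dock)} = {have(k1), key_at(k1,office)}
  ∪ pre   = {have(k1), key_at(k1,office)} ∪ {at(office), open(d_dock_office)}
          = {at(office), have(k1), key_at(k1,office), open(d_dock_office)}

== RESULT ==
["at(office)", "have(k1)", "key_at(k1,office)", "open(d_dock_office)"]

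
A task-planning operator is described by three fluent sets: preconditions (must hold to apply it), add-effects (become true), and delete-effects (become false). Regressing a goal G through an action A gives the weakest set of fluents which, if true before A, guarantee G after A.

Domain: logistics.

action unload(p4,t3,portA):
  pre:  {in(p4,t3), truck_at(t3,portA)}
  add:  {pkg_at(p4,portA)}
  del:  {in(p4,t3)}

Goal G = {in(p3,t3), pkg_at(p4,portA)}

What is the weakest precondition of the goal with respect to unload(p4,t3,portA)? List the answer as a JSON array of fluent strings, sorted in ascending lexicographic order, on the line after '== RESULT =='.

Regress:
  G ∩ del = {}  (empty — regression defined)
  G \ add = {in(p3,t3), pkg_at(p4,portA)} \ {pkg_at(p4,portA)} = {in(p3,t3)}
  ∪ pre   = {in(p3,t3)} ∪ {in(p4,t3), truck_at(t3,portA)}
          = {in(p3,t3), in(p4,t3), truck_at(t3,portA)}

== RESULT ==
["in(p3,t3)", "in(p4,t3)", "truck_at(t3,portA)"]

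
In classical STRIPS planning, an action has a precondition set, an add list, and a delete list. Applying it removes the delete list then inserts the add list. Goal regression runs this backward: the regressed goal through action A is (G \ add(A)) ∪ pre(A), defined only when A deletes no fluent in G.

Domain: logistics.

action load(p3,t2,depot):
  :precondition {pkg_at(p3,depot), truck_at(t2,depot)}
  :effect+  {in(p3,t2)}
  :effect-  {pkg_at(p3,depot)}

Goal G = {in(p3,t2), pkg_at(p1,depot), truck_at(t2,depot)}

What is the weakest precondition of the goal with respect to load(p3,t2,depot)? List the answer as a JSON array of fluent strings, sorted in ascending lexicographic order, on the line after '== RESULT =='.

Regress:
  G ∩ del = {}  (empty — regression defined)
  G \ add = {in(p3,t2), pkg_at(p1,depot), truck_at(t2,depot)} \ {in(p3,t2)} = {pkg_at(p1,depot), truck_at(t2,depot)}
  ∪ pre   = {pkg_at(p1,depot), truck_at(t2,depot)} ∪ {pkg_at(p3,depot), truck_at(t2,depot)}
          = {pkg_at(p1,depot), pkg_at(p3,depot), truck_at(t2,depot)}

== RESULT ==
["pkg_at(p1,depot)", "pkg_at(p3,depot)", "truck_at(t2,depot)"]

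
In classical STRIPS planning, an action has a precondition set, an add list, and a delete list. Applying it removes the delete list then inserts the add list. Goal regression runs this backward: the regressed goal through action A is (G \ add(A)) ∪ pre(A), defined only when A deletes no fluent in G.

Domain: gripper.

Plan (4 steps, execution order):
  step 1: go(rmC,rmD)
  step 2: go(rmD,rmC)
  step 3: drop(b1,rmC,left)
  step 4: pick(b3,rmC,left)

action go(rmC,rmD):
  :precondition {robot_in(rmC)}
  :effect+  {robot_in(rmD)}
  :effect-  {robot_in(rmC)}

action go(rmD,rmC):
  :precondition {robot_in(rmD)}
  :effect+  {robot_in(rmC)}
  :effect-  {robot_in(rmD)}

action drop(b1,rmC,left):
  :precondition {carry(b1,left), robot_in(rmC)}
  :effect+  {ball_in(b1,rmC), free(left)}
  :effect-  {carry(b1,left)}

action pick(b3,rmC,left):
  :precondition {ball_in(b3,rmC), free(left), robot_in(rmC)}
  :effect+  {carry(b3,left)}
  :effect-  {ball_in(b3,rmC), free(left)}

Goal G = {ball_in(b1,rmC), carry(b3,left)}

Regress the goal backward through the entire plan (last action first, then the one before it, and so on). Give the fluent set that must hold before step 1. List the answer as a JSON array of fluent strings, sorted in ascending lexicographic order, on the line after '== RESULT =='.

Work backward from the goal:
  through step 4 (pick(b3,rmC,left)): drop {carry(b3,left)}, keep {ball_in(b1,rmC)}, require {ball_in(b3,rmC), free(left), robot_in(rmC)}
    → {ball_in(b1,rmC), ball_in(b3,rmC), free(left), robot_in(rmC)}
  through step 3 (drop(b1,rmC,left)): drop {ball_in(b1,rmC), free(left)}, keep {ball_in(b3,rmC), robot_in(rmC)}, require {carry(b1,left), robot_in(rmC)}
    → {ball_in(b3,rmC), carry(b1,left), robot_in(rmC)}
  through step 2 (go(rmD,rmC)): drop {robot_in(rmC)}, keep {ball_in(b3,rmC), carry(b1,left)}, require {robot_in(rmD)}
    → {ball_in(b3,rmC), carry(b1,left), robot_in(rmD)}
  through step 1 (go(rmC,rmD)): drop {robot_in(rmD)}, keep {ball_in(b3,rmC), carry(b1,left)}, require {robot_in(rmC)}
    → {ball_in(b3,rmC), carry(b1,left), robot_in(rmC)}

== RESULT ==
["ball_in(b3,rmC)", "carry(b1,left)", "robot_in(rmC)"]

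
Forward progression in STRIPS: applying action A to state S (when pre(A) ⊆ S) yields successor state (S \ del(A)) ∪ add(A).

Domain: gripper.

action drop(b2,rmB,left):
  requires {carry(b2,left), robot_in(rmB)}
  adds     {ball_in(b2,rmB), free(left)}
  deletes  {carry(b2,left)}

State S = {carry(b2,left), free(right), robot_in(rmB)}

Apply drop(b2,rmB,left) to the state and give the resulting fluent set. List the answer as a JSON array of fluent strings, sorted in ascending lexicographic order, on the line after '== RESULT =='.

Progress:
  pre ⊆ S: {carry(b2,left), robot_in(rmB)} ⊆ S  — applicable
  S \ del = {free(right), robot_in(rmB)}
  ∪ add   = {ball_in(b2,rmB), free(left), free(right), robot_in(rmB)}

== RESULT ==
["ball_in(b2,rmB)", "free(left)", "free(right)", "robot_in(rmB)"]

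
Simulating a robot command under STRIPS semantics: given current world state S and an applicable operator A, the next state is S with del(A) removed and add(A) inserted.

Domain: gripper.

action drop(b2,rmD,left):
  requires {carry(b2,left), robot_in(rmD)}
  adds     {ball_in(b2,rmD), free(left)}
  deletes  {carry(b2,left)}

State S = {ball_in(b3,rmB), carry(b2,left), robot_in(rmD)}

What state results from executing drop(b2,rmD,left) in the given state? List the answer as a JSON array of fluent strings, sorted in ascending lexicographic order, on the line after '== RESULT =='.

Compute (S \ del) ∪ add:
  pre ⊆ S: {carry(b2,left), robot_in(rmD)} ⊆ S  — applicable
  S \ del = {ball_in(b3,rmB), robot_in(rmD)}
  ∪ add   = {ball_in(b2,rmD), ball_in(b3,rmB), free(left), robot_in(rmD)}

== RESULT ==
["ball_in(b2,rmD)", "ball_in(b3,rmB)", "free(left)", "robot_in(rmD)"]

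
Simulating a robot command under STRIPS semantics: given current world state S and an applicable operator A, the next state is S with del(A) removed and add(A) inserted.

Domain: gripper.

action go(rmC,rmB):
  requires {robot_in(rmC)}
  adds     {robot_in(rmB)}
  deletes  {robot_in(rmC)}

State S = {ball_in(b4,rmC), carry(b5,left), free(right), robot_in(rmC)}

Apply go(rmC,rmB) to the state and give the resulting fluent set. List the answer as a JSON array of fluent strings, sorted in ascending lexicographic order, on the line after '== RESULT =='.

Progress:
  pre ⊆ S: {robot_in(rmC)} ⊆ S  — applicable
  S \ del = {ball_in(b4,rmC), carry(b5,left), free(right)}
  ∪ add   = {ball_in(b4,rmC), carry(b5,left), free(right), robot_in(rmB)}

== RESULT ==
["ball_in(b4,rmC)", "carry(b5,left)", "free(right)", "robot_in(rmB)"]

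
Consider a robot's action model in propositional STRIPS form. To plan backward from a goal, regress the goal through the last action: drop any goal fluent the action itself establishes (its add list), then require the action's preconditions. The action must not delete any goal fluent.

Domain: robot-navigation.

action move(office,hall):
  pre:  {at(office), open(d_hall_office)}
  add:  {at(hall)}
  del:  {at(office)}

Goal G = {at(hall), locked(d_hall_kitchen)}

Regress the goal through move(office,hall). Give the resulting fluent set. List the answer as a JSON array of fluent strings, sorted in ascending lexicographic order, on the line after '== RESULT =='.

Regress:
  G ∩ del = {}  (empty — regression defined)
  G \ add = {at(hall), locked(d_hall_kitchen)} \ {at(hall)} = {locked(d_hall_kitchen)}
  ∪ pre   = {locked(d_hall_kitchen)} ∪ {at(office), open(d_hall_office)}
          = {at(office), locked(d_hall_kitchen), open(d_hall_office)}

== RESULT ==
["at(office)", "locked(d_hall_kitchen)", "open(d_hall_office)"]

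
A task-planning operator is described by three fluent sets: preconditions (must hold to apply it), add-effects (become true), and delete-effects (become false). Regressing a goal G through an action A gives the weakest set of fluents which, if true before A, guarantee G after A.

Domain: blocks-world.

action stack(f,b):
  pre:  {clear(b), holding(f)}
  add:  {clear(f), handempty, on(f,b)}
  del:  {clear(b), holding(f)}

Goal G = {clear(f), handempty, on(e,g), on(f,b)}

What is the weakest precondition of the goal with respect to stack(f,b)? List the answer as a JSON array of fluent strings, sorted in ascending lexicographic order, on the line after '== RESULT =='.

Compute (G \ add) ∪ pre:
  G ∩ del = {}  (empty — regression defined)
  G \ add = {clear(f), handempty, on(e,g), on(f,b)} \ {clear(f), handempty, on(f,b)} = {on(e,g)}
  ∪ pre   = {on(e,g)} ∪ {clear(b), holding(f)}
          = {clear(b), holding(f), on(e,g)}

== RESULT ==
["clear(b)", "holding(f)", "on(e,g)"]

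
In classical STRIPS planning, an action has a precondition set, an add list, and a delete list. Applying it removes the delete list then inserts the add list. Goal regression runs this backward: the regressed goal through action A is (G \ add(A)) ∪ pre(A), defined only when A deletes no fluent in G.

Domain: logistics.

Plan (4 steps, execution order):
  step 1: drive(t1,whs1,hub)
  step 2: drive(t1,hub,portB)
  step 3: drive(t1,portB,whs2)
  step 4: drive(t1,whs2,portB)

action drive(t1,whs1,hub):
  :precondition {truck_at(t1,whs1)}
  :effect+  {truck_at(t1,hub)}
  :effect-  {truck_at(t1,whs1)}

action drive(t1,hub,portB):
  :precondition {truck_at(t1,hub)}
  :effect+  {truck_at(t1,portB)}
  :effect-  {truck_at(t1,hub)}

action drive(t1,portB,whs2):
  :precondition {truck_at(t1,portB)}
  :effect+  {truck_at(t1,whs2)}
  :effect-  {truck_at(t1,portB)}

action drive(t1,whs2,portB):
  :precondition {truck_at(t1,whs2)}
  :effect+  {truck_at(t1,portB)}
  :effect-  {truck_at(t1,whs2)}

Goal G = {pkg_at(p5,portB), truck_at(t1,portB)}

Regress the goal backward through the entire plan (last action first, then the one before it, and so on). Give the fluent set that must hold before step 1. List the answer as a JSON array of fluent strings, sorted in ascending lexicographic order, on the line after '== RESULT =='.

Regress step by step:
  through step 4 (drive(t1,whs2,portB)): drop {truck_at(t1,portB)}, keep {pkg_at(p5,portB)}, require {truck_at(t1,whs2)}
    → {pkg_at(p5,portB), truck_at(t1,whs2)}
  through step 3 (drive(t1,portB,whs2)): drop {truck_at(t1,whs2)}, keep {pkg_at(p5,portB)}, require {truck_at(t1,portB)}
    → {pkg_at(p5,portB), truck_at(t1,portB)}
  through step 2 (drive(t1,hub,portB)): drop {truck_at(t1,portB)}, keep {pkg_at(p5,portB)}, require {truck_at(t1,hub)}
    → {pkg_at(p5,portB), truck_at(t1,hub)}
  through step 1 (drive(t1,whs1,hub)): drop {truck_at(t1,hub)}, keep {pkg_at(p5,portB)}, require {truck_at(t1,whs1)}
    → {pkg_at(p5,portB), truck_at(t1,whs1)}

== RESULT ==
["pkg_at(p5,portB)", "truck_at(t1,whs1)"]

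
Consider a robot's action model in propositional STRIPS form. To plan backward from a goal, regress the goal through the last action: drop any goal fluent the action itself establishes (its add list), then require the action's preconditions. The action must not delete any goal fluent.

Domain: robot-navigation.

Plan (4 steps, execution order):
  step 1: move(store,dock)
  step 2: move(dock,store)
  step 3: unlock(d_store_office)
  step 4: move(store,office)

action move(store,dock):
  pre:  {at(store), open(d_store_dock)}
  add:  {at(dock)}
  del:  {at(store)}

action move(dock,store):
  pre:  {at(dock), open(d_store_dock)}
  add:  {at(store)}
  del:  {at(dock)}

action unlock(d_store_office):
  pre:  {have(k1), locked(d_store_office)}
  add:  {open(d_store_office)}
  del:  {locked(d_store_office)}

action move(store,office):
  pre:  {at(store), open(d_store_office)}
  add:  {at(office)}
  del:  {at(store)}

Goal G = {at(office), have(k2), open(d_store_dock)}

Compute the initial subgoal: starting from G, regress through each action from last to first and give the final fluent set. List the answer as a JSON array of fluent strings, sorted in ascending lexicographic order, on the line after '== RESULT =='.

Work backward from the goal:
  through step 4 (move(store,office)): drop {at(office)}, keep {have(k2), open(d_store_dock)}, require {at(store), open(d_store_office)}
    → {at(store), have(k2), open(d_store_dock), open(d_store_office)}
  through step 3 (unlock(d_store_office)): drop {open(d_store_office)}, keep {at(store), have(k2), open(d_store_dock)}, require {have(k1), locked(d_store_office)}
    → {at(store), have(k1), have(k2), locked(d_store_office), open(d_store_dock)}
  through step 2 (move(dock,store)): drop {at(store)}, keep {have(k1), have(k2), locked(d_store_office), open(d_store_dock)}, require {at(dock), open(d_store_dock)}
    → {at(dock), have(k1), have(k2), locked(d_store_office), open(d_store_dock)}
  through step 1 (move(store,dock)): drop {at(dock)}, keep {have(k1), have(k2), locked(d_store_office), open(d_store_dock)}, require {at(store), open(d_store_dock)}
    → {at(store), have(k1), have(k2), locked(d_store_office), open(d_store_dock)}

== RESULT ==
["at(store)", "have(k1)", "have(k2)", "locked(d_store_office)", "open(d_store_dock)"]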